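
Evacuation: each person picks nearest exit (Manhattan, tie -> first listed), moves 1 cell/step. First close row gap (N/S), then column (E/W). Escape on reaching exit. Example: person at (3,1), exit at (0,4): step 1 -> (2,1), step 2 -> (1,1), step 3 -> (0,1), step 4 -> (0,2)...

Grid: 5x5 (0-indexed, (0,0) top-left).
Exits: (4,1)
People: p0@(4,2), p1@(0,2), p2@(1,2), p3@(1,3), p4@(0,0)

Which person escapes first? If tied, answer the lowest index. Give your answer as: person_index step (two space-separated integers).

Step 1: p0:(4,2)->(4,1)->EXIT | p1:(0,2)->(1,2) | p2:(1,2)->(2,2) | p3:(1,3)->(2,3) | p4:(0,0)->(1,0)
Step 2: p0:escaped | p1:(1,2)->(2,2) | p2:(2,2)->(3,2) | p3:(2,3)->(3,3) | p4:(1,0)->(2,0)
Step 3: p0:escaped | p1:(2,2)->(3,2) | p2:(3,2)->(4,2) | p3:(3,3)->(4,3) | p4:(2,0)->(3,0)
Step 4: p0:escaped | p1:(3,2)->(4,2) | p2:(4,2)->(4,1)->EXIT | p3:(4,3)->(4,2) | p4:(3,0)->(4,0)
Step 5: p0:escaped | p1:(4,2)->(4,1)->EXIT | p2:escaped | p3:(4,2)->(4,1)->EXIT | p4:(4,0)->(4,1)->EXIT
Exit steps: [1, 5, 4, 5, 5]
First to escape: p0 at step 1

Answer: 0 1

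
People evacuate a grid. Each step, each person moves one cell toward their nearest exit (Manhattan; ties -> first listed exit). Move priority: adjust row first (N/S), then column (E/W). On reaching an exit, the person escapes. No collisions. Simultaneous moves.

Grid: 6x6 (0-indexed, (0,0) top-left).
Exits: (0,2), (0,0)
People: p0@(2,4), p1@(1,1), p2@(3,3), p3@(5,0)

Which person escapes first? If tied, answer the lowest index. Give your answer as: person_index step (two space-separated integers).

Step 1: p0:(2,4)->(1,4) | p1:(1,1)->(0,1) | p2:(3,3)->(2,3) | p3:(5,0)->(4,0)
Step 2: p0:(1,4)->(0,4) | p1:(0,1)->(0,2)->EXIT | p2:(2,3)->(1,3) | p3:(4,0)->(3,0)
Step 3: p0:(0,4)->(0,3) | p1:escaped | p2:(1,3)->(0,3) | p3:(3,0)->(2,0)
Step 4: p0:(0,3)->(0,2)->EXIT | p1:escaped | p2:(0,3)->(0,2)->EXIT | p3:(2,0)->(1,0)
Step 5: p0:escaped | p1:escaped | p2:escaped | p3:(1,0)->(0,0)->EXIT
Exit steps: [4, 2, 4, 5]
First to escape: p1 at step 2

Answer: 1 2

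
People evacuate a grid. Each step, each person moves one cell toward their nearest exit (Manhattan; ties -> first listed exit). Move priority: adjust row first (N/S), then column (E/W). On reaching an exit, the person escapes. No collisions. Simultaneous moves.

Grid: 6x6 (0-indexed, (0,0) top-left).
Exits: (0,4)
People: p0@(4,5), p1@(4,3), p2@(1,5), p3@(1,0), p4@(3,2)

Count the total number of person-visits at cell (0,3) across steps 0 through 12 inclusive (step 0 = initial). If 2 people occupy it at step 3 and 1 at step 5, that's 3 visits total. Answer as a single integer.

Answer: 3

Derivation:
Step 0: p0@(4,5) p1@(4,3) p2@(1,5) p3@(1,0) p4@(3,2) -> at (0,3): 0 [-], cum=0
Step 1: p0@(3,5) p1@(3,3) p2@(0,5) p3@(0,0) p4@(2,2) -> at (0,3): 0 [-], cum=0
Step 2: p0@(2,5) p1@(2,3) p2@ESC p3@(0,1) p4@(1,2) -> at (0,3): 0 [-], cum=0
Step 3: p0@(1,5) p1@(1,3) p2@ESC p3@(0,2) p4@(0,2) -> at (0,3): 0 [-], cum=0
Step 4: p0@(0,5) p1@(0,3) p2@ESC p3@(0,3) p4@(0,3) -> at (0,3): 3 [p1,p3,p4], cum=3
Step 5: p0@ESC p1@ESC p2@ESC p3@ESC p4@ESC -> at (0,3): 0 [-], cum=3
Total visits = 3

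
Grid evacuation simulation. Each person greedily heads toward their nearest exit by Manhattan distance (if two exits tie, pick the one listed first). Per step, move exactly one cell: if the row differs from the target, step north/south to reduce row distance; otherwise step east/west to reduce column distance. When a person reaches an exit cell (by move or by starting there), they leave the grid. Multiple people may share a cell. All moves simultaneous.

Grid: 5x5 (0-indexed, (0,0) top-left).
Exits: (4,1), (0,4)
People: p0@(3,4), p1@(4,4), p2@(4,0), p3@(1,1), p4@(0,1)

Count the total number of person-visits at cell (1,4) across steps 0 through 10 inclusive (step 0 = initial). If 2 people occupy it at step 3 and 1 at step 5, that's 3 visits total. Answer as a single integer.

Step 0: p0@(3,4) p1@(4,4) p2@(4,0) p3@(1,1) p4@(0,1) -> at (1,4): 0 [-], cum=0
Step 1: p0@(2,4) p1@(4,3) p2@ESC p3@(2,1) p4@(0,2) -> at (1,4): 0 [-], cum=0
Step 2: p0@(1,4) p1@(4,2) p2@ESC p3@(3,1) p4@(0,3) -> at (1,4): 1 [p0], cum=1
Step 3: p0@ESC p1@ESC p2@ESC p3@ESC p4@ESC -> at (1,4): 0 [-], cum=1
Total visits = 1

Answer: 1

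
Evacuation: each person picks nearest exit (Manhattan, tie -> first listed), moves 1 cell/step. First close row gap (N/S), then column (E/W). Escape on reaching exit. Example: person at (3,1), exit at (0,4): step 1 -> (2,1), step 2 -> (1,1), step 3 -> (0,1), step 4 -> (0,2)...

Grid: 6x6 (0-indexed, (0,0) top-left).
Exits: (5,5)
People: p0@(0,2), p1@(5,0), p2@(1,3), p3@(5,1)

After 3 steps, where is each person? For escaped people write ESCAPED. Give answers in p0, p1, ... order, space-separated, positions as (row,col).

Step 1: p0:(0,2)->(1,2) | p1:(5,0)->(5,1) | p2:(1,3)->(2,3) | p3:(5,1)->(5,2)
Step 2: p0:(1,2)->(2,2) | p1:(5,1)->(5,2) | p2:(2,3)->(3,3) | p3:(5,2)->(5,3)
Step 3: p0:(2,2)->(3,2) | p1:(5,2)->(5,3) | p2:(3,3)->(4,3) | p3:(5,3)->(5,4)

(3,2) (5,3) (4,3) (5,4)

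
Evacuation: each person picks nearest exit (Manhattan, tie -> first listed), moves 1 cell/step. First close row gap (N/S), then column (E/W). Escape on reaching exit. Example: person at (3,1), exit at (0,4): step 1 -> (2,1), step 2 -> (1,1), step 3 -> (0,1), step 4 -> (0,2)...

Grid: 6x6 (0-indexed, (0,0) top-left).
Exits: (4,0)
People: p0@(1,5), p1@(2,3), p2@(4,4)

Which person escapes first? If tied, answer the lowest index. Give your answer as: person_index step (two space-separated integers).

Answer: 2 4

Derivation:
Step 1: p0:(1,5)->(2,5) | p1:(2,3)->(3,3) | p2:(4,4)->(4,3)
Step 2: p0:(2,5)->(3,5) | p1:(3,3)->(4,3) | p2:(4,3)->(4,2)
Step 3: p0:(3,5)->(4,5) | p1:(4,3)->(4,2) | p2:(4,2)->(4,1)
Step 4: p0:(4,5)->(4,4) | p1:(4,2)->(4,1) | p2:(4,1)->(4,0)->EXIT
Step 5: p0:(4,4)->(4,3) | p1:(4,1)->(4,0)->EXIT | p2:escaped
Step 6: p0:(4,3)->(4,2) | p1:escaped | p2:escaped
Step 7: p0:(4,2)->(4,1) | p1:escaped | p2:escaped
Step 8: p0:(4,1)->(4,0)->EXIT | p1:escaped | p2:escaped
Exit steps: [8, 5, 4]
First to escape: p2 at step 4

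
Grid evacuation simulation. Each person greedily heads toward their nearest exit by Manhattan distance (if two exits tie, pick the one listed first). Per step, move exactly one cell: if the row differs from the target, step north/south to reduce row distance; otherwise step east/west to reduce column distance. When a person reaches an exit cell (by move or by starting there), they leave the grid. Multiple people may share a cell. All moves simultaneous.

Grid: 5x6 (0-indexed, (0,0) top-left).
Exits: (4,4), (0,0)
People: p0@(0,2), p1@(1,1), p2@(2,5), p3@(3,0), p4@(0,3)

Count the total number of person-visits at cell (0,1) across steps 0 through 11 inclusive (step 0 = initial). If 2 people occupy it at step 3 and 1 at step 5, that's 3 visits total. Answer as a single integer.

Step 0: p0@(0,2) p1@(1,1) p2@(2,5) p3@(3,0) p4@(0,3) -> at (0,1): 0 [-], cum=0
Step 1: p0@(0,1) p1@(0,1) p2@(3,5) p3@(2,0) p4@(0,2) -> at (0,1): 2 [p0,p1], cum=2
Step 2: p0@ESC p1@ESC p2@(4,5) p3@(1,0) p4@(0,1) -> at (0,1): 1 [p4], cum=3
Step 3: p0@ESC p1@ESC p2@ESC p3@ESC p4@ESC -> at (0,1): 0 [-], cum=3
Total visits = 3

Answer: 3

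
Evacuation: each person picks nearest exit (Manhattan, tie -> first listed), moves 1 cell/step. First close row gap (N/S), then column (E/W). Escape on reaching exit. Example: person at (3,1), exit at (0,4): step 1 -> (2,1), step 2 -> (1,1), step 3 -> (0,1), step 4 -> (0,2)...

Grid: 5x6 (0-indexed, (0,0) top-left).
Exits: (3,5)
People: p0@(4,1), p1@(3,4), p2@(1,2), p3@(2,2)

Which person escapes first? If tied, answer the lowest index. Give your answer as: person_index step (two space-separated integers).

Step 1: p0:(4,1)->(3,1) | p1:(3,4)->(3,5)->EXIT | p2:(1,2)->(2,2) | p3:(2,2)->(3,2)
Step 2: p0:(3,1)->(3,2) | p1:escaped | p2:(2,2)->(3,2) | p3:(3,2)->(3,3)
Step 3: p0:(3,2)->(3,3) | p1:escaped | p2:(3,2)->(3,3) | p3:(3,3)->(3,4)
Step 4: p0:(3,3)->(3,4) | p1:escaped | p2:(3,3)->(3,4) | p3:(3,4)->(3,5)->EXIT
Step 5: p0:(3,4)->(3,5)->EXIT | p1:escaped | p2:(3,4)->(3,5)->EXIT | p3:escaped
Exit steps: [5, 1, 5, 4]
First to escape: p1 at step 1

Answer: 1 1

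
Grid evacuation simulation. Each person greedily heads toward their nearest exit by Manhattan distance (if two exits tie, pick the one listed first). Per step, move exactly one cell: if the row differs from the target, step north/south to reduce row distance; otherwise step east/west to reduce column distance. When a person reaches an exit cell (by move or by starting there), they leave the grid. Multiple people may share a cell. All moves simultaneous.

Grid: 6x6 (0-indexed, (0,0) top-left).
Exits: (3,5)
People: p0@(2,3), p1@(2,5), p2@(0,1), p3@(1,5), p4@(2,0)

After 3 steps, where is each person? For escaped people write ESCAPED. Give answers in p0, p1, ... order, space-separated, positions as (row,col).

Step 1: p0:(2,3)->(3,3) | p1:(2,5)->(3,5)->EXIT | p2:(0,1)->(1,1) | p3:(1,5)->(2,5) | p4:(2,0)->(3,0)
Step 2: p0:(3,3)->(3,4) | p1:escaped | p2:(1,1)->(2,1) | p3:(2,5)->(3,5)->EXIT | p4:(3,0)->(3,1)
Step 3: p0:(3,4)->(3,5)->EXIT | p1:escaped | p2:(2,1)->(3,1) | p3:escaped | p4:(3,1)->(3,2)

ESCAPED ESCAPED (3,1) ESCAPED (3,2)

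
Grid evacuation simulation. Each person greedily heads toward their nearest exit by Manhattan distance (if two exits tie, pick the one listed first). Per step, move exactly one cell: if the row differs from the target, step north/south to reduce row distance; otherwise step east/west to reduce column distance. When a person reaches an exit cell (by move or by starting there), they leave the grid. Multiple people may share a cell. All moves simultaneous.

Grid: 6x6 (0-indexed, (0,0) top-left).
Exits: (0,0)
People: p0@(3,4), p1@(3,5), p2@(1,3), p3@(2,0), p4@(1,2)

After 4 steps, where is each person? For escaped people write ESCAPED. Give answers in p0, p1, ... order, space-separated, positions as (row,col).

Step 1: p0:(3,4)->(2,4) | p1:(3,5)->(2,5) | p2:(1,3)->(0,3) | p3:(2,0)->(1,0) | p4:(1,2)->(0,2)
Step 2: p0:(2,4)->(1,4) | p1:(2,5)->(1,5) | p2:(0,3)->(0,2) | p3:(1,0)->(0,0)->EXIT | p4:(0,2)->(0,1)
Step 3: p0:(1,4)->(0,4) | p1:(1,5)->(0,5) | p2:(0,2)->(0,1) | p3:escaped | p4:(0,1)->(0,0)->EXIT
Step 4: p0:(0,4)->(0,3) | p1:(0,5)->(0,4) | p2:(0,1)->(0,0)->EXIT | p3:escaped | p4:escaped

(0,3) (0,4) ESCAPED ESCAPED ESCAPED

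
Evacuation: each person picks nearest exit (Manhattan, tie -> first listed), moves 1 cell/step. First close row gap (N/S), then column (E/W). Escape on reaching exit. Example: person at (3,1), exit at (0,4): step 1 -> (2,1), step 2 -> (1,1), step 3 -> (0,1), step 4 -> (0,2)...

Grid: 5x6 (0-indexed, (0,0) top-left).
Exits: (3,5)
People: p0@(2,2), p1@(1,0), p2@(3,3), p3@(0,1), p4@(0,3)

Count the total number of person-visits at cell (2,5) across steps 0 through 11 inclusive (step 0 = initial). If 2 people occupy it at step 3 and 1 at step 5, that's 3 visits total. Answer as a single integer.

Answer: 0

Derivation:
Step 0: p0@(2,2) p1@(1,0) p2@(3,3) p3@(0,1) p4@(0,3) -> at (2,5): 0 [-], cum=0
Step 1: p0@(3,2) p1@(2,0) p2@(3,4) p3@(1,1) p4@(1,3) -> at (2,5): 0 [-], cum=0
Step 2: p0@(3,3) p1@(3,0) p2@ESC p3@(2,1) p4@(2,3) -> at (2,5): 0 [-], cum=0
Step 3: p0@(3,4) p1@(3,1) p2@ESC p3@(3,1) p4@(3,3) -> at (2,5): 0 [-], cum=0
Step 4: p0@ESC p1@(3,2) p2@ESC p3@(3,2) p4@(3,4) -> at (2,5): 0 [-], cum=0
Step 5: p0@ESC p1@(3,3) p2@ESC p3@(3,3) p4@ESC -> at (2,5): 0 [-], cum=0
Step 6: p0@ESC p1@(3,4) p2@ESC p3@(3,4) p4@ESC -> at (2,5): 0 [-], cum=0
Step 7: p0@ESC p1@ESC p2@ESC p3@ESC p4@ESC -> at (2,5): 0 [-], cum=0
Total visits = 0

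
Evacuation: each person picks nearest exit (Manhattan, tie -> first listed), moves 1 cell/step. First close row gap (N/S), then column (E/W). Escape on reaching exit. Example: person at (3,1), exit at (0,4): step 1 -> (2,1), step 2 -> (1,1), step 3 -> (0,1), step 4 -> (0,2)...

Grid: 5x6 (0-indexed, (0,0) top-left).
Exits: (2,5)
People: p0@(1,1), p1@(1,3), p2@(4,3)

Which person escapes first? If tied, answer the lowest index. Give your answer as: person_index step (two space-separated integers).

Step 1: p0:(1,1)->(2,1) | p1:(1,3)->(2,3) | p2:(4,3)->(3,3)
Step 2: p0:(2,1)->(2,2) | p1:(2,3)->(2,4) | p2:(3,3)->(2,3)
Step 3: p0:(2,2)->(2,3) | p1:(2,4)->(2,5)->EXIT | p2:(2,3)->(2,4)
Step 4: p0:(2,3)->(2,4) | p1:escaped | p2:(2,4)->(2,5)->EXIT
Step 5: p0:(2,4)->(2,5)->EXIT | p1:escaped | p2:escaped
Exit steps: [5, 3, 4]
First to escape: p1 at step 3

Answer: 1 3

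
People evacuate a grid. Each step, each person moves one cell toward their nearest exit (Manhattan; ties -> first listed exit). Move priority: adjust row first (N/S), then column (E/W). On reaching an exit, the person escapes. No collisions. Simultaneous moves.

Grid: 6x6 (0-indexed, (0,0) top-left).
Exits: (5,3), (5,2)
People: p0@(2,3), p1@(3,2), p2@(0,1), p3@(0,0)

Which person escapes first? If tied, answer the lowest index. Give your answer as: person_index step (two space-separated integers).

Step 1: p0:(2,3)->(3,3) | p1:(3,2)->(4,2) | p2:(0,1)->(1,1) | p3:(0,0)->(1,0)
Step 2: p0:(3,3)->(4,3) | p1:(4,2)->(5,2)->EXIT | p2:(1,1)->(2,1) | p3:(1,0)->(2,0)
Step 3: p0:(4,3)->(5,3)->EXIT | p1:escaped | p2:(2,1)->(3,1) | p3:(2,0)->(3,0)
Step 4: p0:escaped | p1:escaped | p2:(3,1)->(4,1) | p3:(3,0)->(4,0)
Step 5: p0:escaped | p1:escaped | p2:(4,1)->(5,1) | p3:(4,0)->(5,0)
Step 6: p0:escaped | p1:escaped | p2:(5,1)->(5,2)->EXIT | p3:(5,0)->(5,1)
Step 7: p0:escaped | p1:escaped | p2:escaped | p3:(5,1)->(5,2)->EXIT
Exit steps: [3, 2, 6, 7]
First to escape: p1 at step 2

Answer: 1 2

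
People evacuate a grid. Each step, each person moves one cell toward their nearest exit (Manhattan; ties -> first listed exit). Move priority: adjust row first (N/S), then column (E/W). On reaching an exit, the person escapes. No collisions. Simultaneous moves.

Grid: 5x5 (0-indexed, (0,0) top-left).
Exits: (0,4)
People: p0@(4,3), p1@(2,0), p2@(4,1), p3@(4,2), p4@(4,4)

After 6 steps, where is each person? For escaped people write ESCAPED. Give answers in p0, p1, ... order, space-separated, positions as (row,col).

Step 1: p0:(4,3)->(3,3) | p1:(2,0)->(1,0) | p2:(4,1)->(3,1) | p3:(4,2)->(3,2) | p4:(4,4)->(3,4)
Step 2: p0:(3,3)->(2,3) | p1:(1,0)->(0,0) | p2:(3,1)->(2,1) | p3:(3,2)->(2,2) | p4:(3,4)->(2,4)
Step 3: p0:(2,3)->(1,3) | p1:(0,0)->(0,1) | p2:(2,1)->(1,1) | p3:(2,2)->(1,2) | p4:(2,4)->(1,4)
Step 4: p0:(1,3)->(0,3) | p1:(0,1)->(0,2) | p2:(1,1)->(0,1) | p3:(1,2)->(0,2) | p4:(1,4)->(0,4)->EXIT
Step 5: p0:(0,3)->(0,4)->EXIT | p1:(0,2)->(0,3) | p2:(0,1)->(0,2) | p3:(0,2)->(0,3) | p4:escaped
Step 6: p0:escaped | p1:(0,3)->(0,4)->EXIT | p2:(0,2)->(0,3) | p3:(0,3)->(0,4)->EXIT | p4:escaped

ESCAPED ESCAPED (0,3) ESCAPED ESCAPED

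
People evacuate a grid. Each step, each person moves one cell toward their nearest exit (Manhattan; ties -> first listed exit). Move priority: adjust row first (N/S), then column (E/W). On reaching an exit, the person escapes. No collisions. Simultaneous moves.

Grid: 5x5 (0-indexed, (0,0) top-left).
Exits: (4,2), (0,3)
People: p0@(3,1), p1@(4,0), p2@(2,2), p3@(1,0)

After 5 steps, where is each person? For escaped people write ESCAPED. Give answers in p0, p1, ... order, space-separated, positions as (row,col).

Step 1: p0:(3,1)->(4,1) | p1:(4,0)->(4,1) | p2:(2,2)->(3,2) | p3:(1,0)->(0,0)
Step 2: p0:(4,1)->(4,2)->EXIT | p1:(4,1)->(4,2)->EXIT | p2:(3,2)->(4,2)->EXIT | p3:(0,0)->(0,1)
Step 3: p0:escaped | p1:escaped | p2:escaped | p3:(0,1)->(0,2)
Step 4: p0:escaped | p1:escaped | p2:escaped | p3:(0,2)->(0,3)->EXIT

ESCAPED ESCAPED ESCAPED ESCAPED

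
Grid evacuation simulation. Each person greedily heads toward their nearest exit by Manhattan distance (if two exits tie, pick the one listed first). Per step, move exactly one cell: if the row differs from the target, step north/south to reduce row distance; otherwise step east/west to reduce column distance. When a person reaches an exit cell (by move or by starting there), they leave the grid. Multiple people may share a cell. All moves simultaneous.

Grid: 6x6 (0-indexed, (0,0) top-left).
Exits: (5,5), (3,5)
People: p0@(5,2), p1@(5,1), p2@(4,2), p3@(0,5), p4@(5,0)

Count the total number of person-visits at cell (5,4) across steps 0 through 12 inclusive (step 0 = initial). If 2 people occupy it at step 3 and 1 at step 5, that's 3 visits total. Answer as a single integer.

Step 0: p0@(5,2) p1@(5,1) p2@(4,2) p3@(0,5) p4@(5,0) -> at (5,4): 0 [-], cum=0
Step 1: p0@(5,3) p1@(5,2) p2@(5,2) p3@(1,5) p4@(5,1) -> at (5,4): 0 [-], cum=0
Step 2: p0@(5,4) p1@(5,3) p2@(5,3) p3@(2,5) p4@(5,2) -> at (5,4): 1 [p0], cum=1
Step 3: p0@ESC p1@(5,4) p2@(5,4) p3@ESC p4@(5,3) -> at (5,4): 2 [p1,p2], cum=3
Step 4: p0@ESC p1@ESC p2@ESC p3@ESC p4@(5,4) -> at (5,4): 1 [p4], cum=4
Step 5: p0@ESC p1@ESC p2@ESC p3@ESC p4@ESC -> at (5,4): 0 [-], cum=4
Total visits = 4

Answer: 4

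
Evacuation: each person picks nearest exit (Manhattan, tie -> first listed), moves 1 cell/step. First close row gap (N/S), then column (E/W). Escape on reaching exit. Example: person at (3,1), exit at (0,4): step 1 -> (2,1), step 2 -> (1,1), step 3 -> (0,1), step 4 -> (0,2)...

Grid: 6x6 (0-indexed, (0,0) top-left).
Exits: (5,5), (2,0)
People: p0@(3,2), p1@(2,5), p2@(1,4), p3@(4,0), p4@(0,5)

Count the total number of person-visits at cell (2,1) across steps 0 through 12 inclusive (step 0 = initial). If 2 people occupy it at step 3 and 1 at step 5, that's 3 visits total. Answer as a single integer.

Step 0: p0@(3,2) p1@(2,5) p2@(1,4) p3@(4,0) p4@(0,5) -> at (2,1): 0 [-], cum=0
Step 1: p0@(2,2) p1@(3,5) p2@(2,4) p3@(3,0) p4@(1,5) -> at (2,1): 0 [-], cum=0
Step 2: p0@(2,1) p1@(4,5) p2@(3,4) p3@ESC p4@(2,5) -> at (2,1): 1 [p0], cum=1
Step 3: p0@ESC p1@ESC p2@(4,4) p3@ESC p4@(3,5) -> at (2,1): 0 [-], cum=1
Step 4: p0@ESC p1@ESC p2@(5,4) p3@ESC p4@(4,5) -> at (2,1): 0 [-], cum=1
Step 5: p0@ESC p1@ESC p2@ESC p3@ESC p4@ESC -> at (2,1): 0 [-], cum=1
Total visits = 1

Answer: 1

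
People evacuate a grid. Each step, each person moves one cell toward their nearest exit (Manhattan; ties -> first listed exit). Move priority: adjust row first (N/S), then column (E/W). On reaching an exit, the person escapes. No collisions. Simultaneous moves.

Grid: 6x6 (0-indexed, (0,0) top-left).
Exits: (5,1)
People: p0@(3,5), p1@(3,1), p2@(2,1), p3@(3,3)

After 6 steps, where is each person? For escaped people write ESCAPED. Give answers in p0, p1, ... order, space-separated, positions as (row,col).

Step 1: p0:(3,5)->(4,5) | p1:(3,1)->(4,1) | p2:(2,1)->(3,1) | p3:(3,3)->(4,3)
Step 2: p0:(4,5)->(5,5) | p1:(4,1)->(5,1)->EXIT | p2:(3,1)->(4,1) | p3:(4,3)->(5,3)
Step 3: p0:(5,5)->(5,4) | p1:escaped | p2:(4,1)->(5,1)->EXIT | p3:(5,3)->(5,2)
Step 4: p0:(5,4)->(5,3) | p1:escaped | p2:escaped | p3:(5,2)->(5,1)->EXIT
Step 5: p0:(5,3)->(5,2) | p1:escaped | p2:escaped | p3:escaped
Step 6: p0:(5,2)->(5,1)->EXIT | p1:escaped | p2:escaped | p3:escaped

ESCAPED ESCAPED ESCAPED ESCAPED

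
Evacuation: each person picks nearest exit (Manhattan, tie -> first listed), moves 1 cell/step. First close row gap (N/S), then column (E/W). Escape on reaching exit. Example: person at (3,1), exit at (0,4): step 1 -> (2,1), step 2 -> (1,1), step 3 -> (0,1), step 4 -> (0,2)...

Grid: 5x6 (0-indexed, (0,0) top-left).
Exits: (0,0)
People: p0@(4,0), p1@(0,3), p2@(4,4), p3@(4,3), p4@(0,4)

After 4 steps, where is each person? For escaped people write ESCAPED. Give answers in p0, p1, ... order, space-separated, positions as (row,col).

Step 1: p0:(4,0)->(3,0) | p1:(0,3)->(0,2) | p2:(4,4)->(3,4) | p3:(4,3)->(3,3) | p4:(0,4)->(0,3)
Step 2: p0:(3,0)->(2,0) | p1:(0,2)->(0,1) | p2:(3,4)->(2,4) | p3:(3,3)->(2,3) | p4:(0,3)->(0,2)
Step 3: p0:(2,0)->(1,0) | p1:(0,1)->(0,0)->EXIT | p2:(2,4)->(1,4) | p3:(2,3)->(1,3) | p4:(0,2)->(0,1)
Step 4: p0:(1,0)->(0,0)->EXIT | p1:escaped | p2:(1,4)->(0,4) | p3:(1,3)->(0,3) | p4:(0,1)->(0,0)->EXIT

ESCAPED ESCAPED (0,4) (0,3) ESCAPED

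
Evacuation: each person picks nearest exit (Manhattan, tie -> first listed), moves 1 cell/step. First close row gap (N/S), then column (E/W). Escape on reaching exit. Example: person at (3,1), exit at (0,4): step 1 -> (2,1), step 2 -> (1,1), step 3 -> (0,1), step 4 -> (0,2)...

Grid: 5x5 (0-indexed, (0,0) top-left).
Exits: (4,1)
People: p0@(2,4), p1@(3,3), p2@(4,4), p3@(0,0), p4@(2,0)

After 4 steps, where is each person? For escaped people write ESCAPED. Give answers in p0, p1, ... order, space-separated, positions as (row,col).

Step 1: p0:(2,4)->(3,4) | p1:(3,3)->(4,3) | p2:(4,4)->(4,3) | p3:(0,0)->(1,0) | p4:(2,0)->(3,0)
Step 2: p0:(3,4)->(4,4) | p1:(4,3)->(4,2) | p2:(4,3)->(4,2) | p3:(1,0)->(2,0) | p4:(3,0)->(4,0)
Step 3: p0:(4,4)->(4,3) | p1:(4,2)->(4,1)->EXIT | p2:(4,2)->(4,1)->EXIT | p3:(2,0)->(3,0) | p4:(4,0)->(4,1)->EXIT
Step 4: p0:(4,3)->(4,2) | p1:escaped | p2:escaped | p3:(3,0)->(4,0) | p4:escaped

(4,2) ESCAPED ESCAPED (4,0) ESCAPED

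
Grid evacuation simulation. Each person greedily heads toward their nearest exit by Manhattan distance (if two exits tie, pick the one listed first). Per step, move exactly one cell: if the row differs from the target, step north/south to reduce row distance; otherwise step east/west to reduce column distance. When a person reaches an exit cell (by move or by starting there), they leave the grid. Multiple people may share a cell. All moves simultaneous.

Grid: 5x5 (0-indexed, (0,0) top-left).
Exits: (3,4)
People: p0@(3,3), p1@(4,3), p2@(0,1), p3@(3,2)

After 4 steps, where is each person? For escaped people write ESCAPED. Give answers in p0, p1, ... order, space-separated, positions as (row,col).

Step 1: p0:(3,3)->(3,4)->EXIT | p1:(4,3)->(3,3) | p2:(0,1)->(1,1) | p3:(3,2)->(3,3)
Step 2: p0:escaped | p1:(3,3)->(3,4)->EXIT | p2:(1,1)->(2,1) | p3:(3,3)->(3,4)->EXIT
Step 3: p0:escaped | p1:escaped | p2:(2,1)->(3,1) | p3:escaped
Step 4: p0:escaped | p1:escaped | p2:(3,1)->(3,2) | p3:escaped

ESCAPED ESCAPED (3,2) ESCAPED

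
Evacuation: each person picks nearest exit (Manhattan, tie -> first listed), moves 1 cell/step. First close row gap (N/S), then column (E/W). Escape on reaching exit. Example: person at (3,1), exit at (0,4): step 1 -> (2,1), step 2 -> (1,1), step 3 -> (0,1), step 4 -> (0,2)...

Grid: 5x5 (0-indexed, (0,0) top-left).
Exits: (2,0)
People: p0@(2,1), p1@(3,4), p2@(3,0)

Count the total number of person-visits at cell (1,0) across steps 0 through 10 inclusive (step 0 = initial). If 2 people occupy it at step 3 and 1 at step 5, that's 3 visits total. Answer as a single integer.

Step 0: p0@(2,1) p1@(3,4) p2@(3,0) -> at (1,0): 0 [-], cum=0
Step 1: p0@ESC p1@(2,4) p2@ESC -> at (1,0): 0 [-], cum=0
Step 2: p0@ESC p1@(2,3) p2@ESC -> at (1,0): 0 [-], cum=0
Step 3: p0@ESC p1@(2,2) p2@ESC -> at (1,0): 0 [-], cum=0
Step 4: p0@ESC p1@(2,1) p2@ESC -> at (1,0): 0 [-], cum=0
Step 5: p0@ESC p1@ESC p2@ESC -> at (1,0): 0 [-], cum=0
Total visits = 0

Answer: 0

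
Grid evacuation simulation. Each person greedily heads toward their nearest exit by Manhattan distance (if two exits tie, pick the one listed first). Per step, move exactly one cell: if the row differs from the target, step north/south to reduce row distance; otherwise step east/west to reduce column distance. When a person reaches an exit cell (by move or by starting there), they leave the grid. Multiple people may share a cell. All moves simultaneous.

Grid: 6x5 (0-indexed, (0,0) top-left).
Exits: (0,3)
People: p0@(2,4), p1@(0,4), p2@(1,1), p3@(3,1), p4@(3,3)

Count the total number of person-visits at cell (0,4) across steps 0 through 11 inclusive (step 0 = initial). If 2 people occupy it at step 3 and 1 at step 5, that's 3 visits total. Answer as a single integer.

Answer: 2

Derivation:
Step 0: p0@(2,4) p1@(0,4) p2@(1,1) p3@(3,1) p4@(3,3) -> at (0,4): 1 [p1], cum=1
Step 1: p0@(1,4) p1@ESC p2@(0,1) p3@(2,1) p4@(2,3) -> at (0,4): 0 [-], cum=1
Step 2: p0@(0,4) p1@ESC p2@(0,2) p3@(1,1) p4@(1,3) -> at (0,4): 1 [p0], cum=2
Step 3: p0@ESC p1@ESC p2@ESC p3@(0,1) p4@ESC -> at (0,4): 0 [-], cum=2
Step 4: p0@ESC p1@ESC p2@ESC p3@(0,2) p4@ESC -> at (0,4): 0 [-], cum=2
Step 5: p0@ESC p1@ESC p2@ESC p3@ESC p4@ESC -> at (0,4): 0 [-], cum=2
Total visits = 2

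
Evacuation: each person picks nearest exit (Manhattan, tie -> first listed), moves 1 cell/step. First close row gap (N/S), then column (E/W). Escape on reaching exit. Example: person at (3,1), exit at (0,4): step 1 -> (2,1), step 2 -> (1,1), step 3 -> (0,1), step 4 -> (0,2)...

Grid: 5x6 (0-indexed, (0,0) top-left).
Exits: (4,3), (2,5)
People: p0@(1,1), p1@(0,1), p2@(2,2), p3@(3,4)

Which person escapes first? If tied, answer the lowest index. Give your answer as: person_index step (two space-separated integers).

Answer: 3 2

Derivation:
Step 1: p0:(1,1)->(2,1) | p1:(0,1)->(1,1) | p2:(2,2)->(3,2) | p3:(3,4)->(4,4)
Step 2: p0:(2,1)->(3,1) | p1:(1,1)->(2,1) | p2:(3,2)->(4,2) | p3:(4,4)->(4,3)->EXIT
Step 3: p0:(3,1)->(4,1) | p1:(2,1)->(3,1) | p2:(4,2)->(4,3)->EXIT | p3:escaped
Step 4: p0:(4,1)->(4,2) | p1:(3,1)->(4,1) | p2:escaped | p3:escaped
Step 5: p0:(4,2)->(4,3)->EXIT | p1:(4,1)->(4,2) | p2:escaped | p3:escaped
Step 6: p0:escaped | p1:(4,2)->(4,3)->EXIT | p2:escaped | p3:escaped
Exit steps: [5, 6, 3, 2]
First to escape: p3 at step 2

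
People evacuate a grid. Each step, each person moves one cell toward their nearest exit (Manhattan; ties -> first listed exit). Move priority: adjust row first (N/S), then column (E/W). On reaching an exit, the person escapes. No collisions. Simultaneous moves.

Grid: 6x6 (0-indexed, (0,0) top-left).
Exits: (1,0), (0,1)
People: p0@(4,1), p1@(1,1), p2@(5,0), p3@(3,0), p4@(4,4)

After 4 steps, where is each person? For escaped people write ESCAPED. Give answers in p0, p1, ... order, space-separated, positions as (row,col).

Step 1: p0:(4,1)->(3,1) | p1:(1,1)->(1,0)->EXIT | p2:(5,0)->(4,0) | p3:(3,0)->(2,0) | p4:(4,4)->(3,4)
Step 2: p0:(3,1)->(2,1) | p1:escaped | p2:(4,0)->(3,0) | p3:(2,0)->(1,0)->EXIT | p4:(3,4)->(2,4)
Step 3: p0:(2,1)->(1,1) | p1:escaped | p2:(3,0)->(2,0) | p3:escaped | p4:(2,4)->(1,4)
Step 4: p0:(1,1)->(1,0)->EXIT | p1:escaped | p2:(2,0)->(1,0)->EXIT | p3:escaped | p4:(1,4)->(1,3)

ESCAPED ESCAPED ESCAPED ESCAPED (1,3)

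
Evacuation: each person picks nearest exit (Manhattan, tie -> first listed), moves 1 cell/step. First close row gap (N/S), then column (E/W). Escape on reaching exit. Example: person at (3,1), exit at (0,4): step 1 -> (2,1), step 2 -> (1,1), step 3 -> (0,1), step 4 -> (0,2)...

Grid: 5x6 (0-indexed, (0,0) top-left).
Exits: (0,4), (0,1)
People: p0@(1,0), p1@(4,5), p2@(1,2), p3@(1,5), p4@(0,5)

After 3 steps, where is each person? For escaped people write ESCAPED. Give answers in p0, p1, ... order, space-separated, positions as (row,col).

Step 1: p0:(1,0)->(0,0) | p1:(4,5)->(3,5) | p2:(1,2)->(0,2) | p3:(1,5)->(0,5) | p4:(0,5)->(0,4)->EXIT
Step 2: p0:(0,0)->(0,1)->EXIT | p1:(3,5)->(2,5) | p2:(0,2)->(0,1)->EXIT | p3:(0,5)->(0,4)->EXIT | p4:escaped
Step 3: p0:escaped | p1:(2,5)->(1,5) | p2:escaped | p3:escaped | p4:escaped

ESCAPED (1,5) ESCAPED ESCAPED ESCAPED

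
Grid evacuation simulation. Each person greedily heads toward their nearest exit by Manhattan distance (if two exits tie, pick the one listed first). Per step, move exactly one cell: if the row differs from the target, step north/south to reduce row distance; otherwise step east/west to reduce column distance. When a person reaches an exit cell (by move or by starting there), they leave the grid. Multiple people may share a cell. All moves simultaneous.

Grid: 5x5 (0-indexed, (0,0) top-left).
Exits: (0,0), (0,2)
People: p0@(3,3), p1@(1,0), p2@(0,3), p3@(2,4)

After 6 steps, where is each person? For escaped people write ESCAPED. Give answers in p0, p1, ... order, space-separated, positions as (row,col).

Step 1: p0:(3,3)->(2,3) | p1:(1,0)->(0,0)->EXIT | p2:(0,3)->(0,2)->EXIT | p3:(2,4)->(1,4)
Step 2: p0:(2,3)->(1,3) | p1:escaped | p2:escaped | p3:(1,4)->(0,4)
Step 3: p0:(1,3)->(0,3) | p1:escaped | p2:escaped | p3:(0,4)->(0,3)
Step 4: p0:(0,3)->(0,2)->EXIT | p1:escaped | p2:escaped | p3:(0,3)->(0,2)->EXIT

ESCAPED ESCAPED ESCAPED ESCAPED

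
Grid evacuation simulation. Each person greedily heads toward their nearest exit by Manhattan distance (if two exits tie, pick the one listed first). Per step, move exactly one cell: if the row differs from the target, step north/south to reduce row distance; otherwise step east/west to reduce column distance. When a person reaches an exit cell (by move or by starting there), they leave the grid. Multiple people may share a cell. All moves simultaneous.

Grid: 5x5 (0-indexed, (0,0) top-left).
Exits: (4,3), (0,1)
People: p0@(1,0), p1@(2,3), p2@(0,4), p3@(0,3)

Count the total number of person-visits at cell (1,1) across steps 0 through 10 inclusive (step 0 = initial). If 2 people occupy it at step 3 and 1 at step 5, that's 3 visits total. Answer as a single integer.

Step 0: p0@(1,0) p1@(2,3) p2@(0,4) p3@(0,3) -> at (1,1): 0 [-], cum=0
Step 1: p0@(0,0) p1@(3,3) p2@(0,3) p3@(0,2) -> at (1,1): 0 [-], cum=0
Step 2: p0@ESC p1@ESC p2@(0,2) p3@ESC -> at (1,1): 0 [-], cum=0
Step 3: p0@ESC p1@ESC p2@ESC p3@ESC -> at (1,1): 0 [-], cum=0
Total visits = 0

Answer: 0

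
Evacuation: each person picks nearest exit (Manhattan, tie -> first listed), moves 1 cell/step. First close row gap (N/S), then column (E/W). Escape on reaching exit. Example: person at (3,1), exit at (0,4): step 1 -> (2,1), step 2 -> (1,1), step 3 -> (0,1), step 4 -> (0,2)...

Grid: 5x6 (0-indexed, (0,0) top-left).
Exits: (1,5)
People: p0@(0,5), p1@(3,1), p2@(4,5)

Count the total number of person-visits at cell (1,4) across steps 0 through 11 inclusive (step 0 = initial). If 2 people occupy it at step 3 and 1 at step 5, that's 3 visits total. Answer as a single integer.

Step 0: p0@(0,5) p1@(3,1) p2@(4,5) -> at (1,4): 0 [-], cum=0
Step 1: p0@ESC p1@(2,1) p2@(3,5) -> at (1,4): 0 [-], cum=0
Step 2: p0@ESC p1@(1,1) p2@(2,5) -> at (1,4): 0 [-], cum=0
Step 3: p0@ESC p1@(1,2) p2@ESC -> at (1,4): 0 [-], cum=0
Step 4: p0@ESC p1@(1,3) p2@ESC -> at (1,4): 0 [-], cum=0
Step 5: p0@ESC p1@(1,4) p2@ESC -> at (1,4): 1 [p1], cum=1
Step 6: p0@ESC p1@ESC p2@ESC -> at (1,4): 0 [-], cum=1
Total visits = 1

Answer: 1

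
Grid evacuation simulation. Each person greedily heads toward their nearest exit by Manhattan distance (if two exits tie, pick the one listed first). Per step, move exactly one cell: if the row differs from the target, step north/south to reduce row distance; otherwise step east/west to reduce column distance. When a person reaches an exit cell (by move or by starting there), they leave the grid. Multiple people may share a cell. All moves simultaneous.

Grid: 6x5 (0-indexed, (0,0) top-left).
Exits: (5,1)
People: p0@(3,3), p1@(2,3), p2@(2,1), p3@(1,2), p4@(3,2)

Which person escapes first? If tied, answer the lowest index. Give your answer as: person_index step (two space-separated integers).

Step 1: p0:(3,3)->(4,3) | p1:(2,3)->(3,3) | p2:(2,1)->(3,1) | p3:(1,2)->(2,2) | p4:(3,2)->(4,2)
Step 2: p0:(4,3)->(5,3) | p1:(3,3)->(4,3) | p2:(3,1)->(4,1) | p3:(2,2)->(3,2) | p4:(4,2)->(5,2)
Step 3: p0:(5,3)->(5,2) | p1:(4,3)->(5,3) | p2:(4,1)->(5,1)->EXIT | p3:(3,2)->(4,2) | p4:(5,2)->(5,1)->EXIT
Step 4: p0:(5,2)->(5,1)->EXIT | p1:(5,3)->(5,2) | p2:escaped | p3:(4,2)->(5,2) | p4:escaped
Step 5: p0:escaped | p1:(5,2)->(5,1)->EXIT | p2:escaped | p3:(5,2)->(5,1)->EXIT | p4:escaped
Exit steps: [4, 5, 3, 5, 3]
First to escape: p2 at step 3

Answer: 2 3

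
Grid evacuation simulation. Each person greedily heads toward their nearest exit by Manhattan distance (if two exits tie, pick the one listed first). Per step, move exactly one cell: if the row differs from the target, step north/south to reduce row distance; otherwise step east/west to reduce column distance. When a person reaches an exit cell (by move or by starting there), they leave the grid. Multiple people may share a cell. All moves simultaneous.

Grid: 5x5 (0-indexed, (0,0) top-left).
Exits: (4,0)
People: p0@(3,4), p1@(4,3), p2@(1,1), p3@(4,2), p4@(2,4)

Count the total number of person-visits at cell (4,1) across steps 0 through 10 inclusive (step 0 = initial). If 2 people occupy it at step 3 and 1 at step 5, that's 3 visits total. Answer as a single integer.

Step 0: p0@(3,4) p1@(4,3) p2@(1,1) p3@(4,2) p4@(2,4) -> at (4,1): 0 [-], cum=0
Step 1: p0@(4,4) p1@(4,2) p2@(2,1) p3@(4,1) p4@(3,4) -> at (4,1): 1 [p3], cum=1
Step 2: p0@(4,3) p1@(4,1) p2@(3,1) p3@ESC p4@(4,4) -> at (4,1): 1 [p1], cum=2
Step 3: p0@(4,2) p1@ESC p2@(4,1) p3@ESC p4@(4,3) -> at (4,1): 1 [p2], cum=3
Step 4: p0@(4,1) p1@ESC p2@ESC p3@ESC p4@(4,2) -> at (4,1): 1 [p0], cum=4
Step 5: p0@ESC p1@ESC p2@ESC p3@ESC p4@(4,1) -> at (4,1): 1 [p4], cum=5
Step 6: p0@ESC p1@ESC p2@ESC p3@ESC p4@ESC -> at (4,1): 0 [-], cum=5
Total visits = 5

Answer: 5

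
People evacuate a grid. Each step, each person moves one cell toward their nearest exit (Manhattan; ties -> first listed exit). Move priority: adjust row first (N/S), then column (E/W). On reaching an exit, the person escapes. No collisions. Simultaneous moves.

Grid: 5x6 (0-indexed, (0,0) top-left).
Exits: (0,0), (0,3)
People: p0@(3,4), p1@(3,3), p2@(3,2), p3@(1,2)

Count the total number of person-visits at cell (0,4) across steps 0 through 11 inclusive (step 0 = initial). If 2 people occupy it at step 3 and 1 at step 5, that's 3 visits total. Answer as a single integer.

Answer: 1

Derivation:
Step 0: p0@(3,4) p1@(3,3) p2@(3,2) p3@(1,2) -> at (0,4): 0 [-], cum=0
Step 1: p0@(2,4) p1@(2,3) p2@(2,2) p3@(0,2) -> at (0,4): 0 [-], cum=0
Step 2: p0@(1,4) p1@(1,3) p2@(1,2) p3@ESC -> at (0,4): 0 [-], cum=0
Step 3: p0@(0,4) p1@ESC p2@(0,2) p3@ESC -> at (0,4): 1 [p0], cum=1
Step 4: p0@ESC p1@ESC p2@ESC p3@ESC -> at (0,4): 0 [-], cum=1
Total visits = 1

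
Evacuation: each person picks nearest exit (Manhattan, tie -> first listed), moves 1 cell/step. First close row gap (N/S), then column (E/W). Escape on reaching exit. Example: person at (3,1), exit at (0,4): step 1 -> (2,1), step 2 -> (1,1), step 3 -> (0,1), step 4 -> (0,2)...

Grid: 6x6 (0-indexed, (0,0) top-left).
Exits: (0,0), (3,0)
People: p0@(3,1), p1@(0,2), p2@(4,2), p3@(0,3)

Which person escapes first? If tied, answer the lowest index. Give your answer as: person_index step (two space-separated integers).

Step 1: p0:(3,1)->(3,0)->EXIT | p1:(0,2)->(0,1) | p2:(4,2)->(3,2) | p3:(0,3)->(0,2)
Step 2: p0:escaped | p1:(0,1)->(0,0)->EXIT | p2:(3,2)->(3,1) | p3:(0,2)->(0,1)
Step 3: p0:escaped | p1:escaped | p2:(3,1)->(3,0)->EXIT | p3:(0,1)->(0,0)->EXIT
Exit steps: [1, 2, 3, 3]
First to escape: p0 at step 1

Answer: 0 1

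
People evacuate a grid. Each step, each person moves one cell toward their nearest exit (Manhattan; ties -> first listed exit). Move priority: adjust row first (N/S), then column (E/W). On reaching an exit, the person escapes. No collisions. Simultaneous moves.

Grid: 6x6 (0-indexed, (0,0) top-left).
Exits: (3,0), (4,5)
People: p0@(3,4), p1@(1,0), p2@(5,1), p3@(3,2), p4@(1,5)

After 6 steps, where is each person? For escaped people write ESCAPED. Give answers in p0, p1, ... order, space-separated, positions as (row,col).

Step 1: p0:(3,4)->(4,4) | p1:(1,0)->(2,0) | p2:(5,1)->(4,1) | p3:(3,2)->(3,1) | p4:(1,5)->(2,5)
Step 2: p0:(4,4)->(4,5)->EXIT | p1:(2,0)->(3,0)->EXIT | p2:(4,1)->(3,1) | p3:(3,1)->(3,0)->EXIT | p4:(2,5)->(3,5)
Step 3: p0:escaped | p1:escaped | p2:(3,1)->(3,0)->EXIT | p3:escaped | p4:(3,5)->(4,5)->EXIT

ESCAPED ESCAPED ESCAPED ESCAPED ESCAPED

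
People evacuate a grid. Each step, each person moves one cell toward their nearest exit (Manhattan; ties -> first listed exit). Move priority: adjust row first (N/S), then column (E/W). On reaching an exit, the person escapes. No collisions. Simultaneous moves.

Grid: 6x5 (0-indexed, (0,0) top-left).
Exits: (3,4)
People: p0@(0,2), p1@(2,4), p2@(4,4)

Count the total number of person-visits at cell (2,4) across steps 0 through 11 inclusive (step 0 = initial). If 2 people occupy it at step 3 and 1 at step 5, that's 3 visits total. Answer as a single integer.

Answer: 1

Derivation:
Step 0: p0@(0,2) p1@(2,4) p2@(4,4) -> at (2,4): 1 [p1], cum=1
Step 1: p0@(1,2) p1@ESC p2@ESC -> at (2,4): 0 [-], cum=1
Step 2: p0@(2,2) p1@ESC p2@ESC -> at (2,4): 0 [-], cum=1
Step 3: p0@(3,2) p1@ESC p2@ESC -> at (2,4): 0 [-], cum=1
Step 4: p0@(3,3) p1@ESC p2@ESC -> at (2,4): 0 [-], cum=1
Step 5: p0@ESC p1@ESC p2@ESC -> at (2,4): 0 [-], cum=1
Total visits = 1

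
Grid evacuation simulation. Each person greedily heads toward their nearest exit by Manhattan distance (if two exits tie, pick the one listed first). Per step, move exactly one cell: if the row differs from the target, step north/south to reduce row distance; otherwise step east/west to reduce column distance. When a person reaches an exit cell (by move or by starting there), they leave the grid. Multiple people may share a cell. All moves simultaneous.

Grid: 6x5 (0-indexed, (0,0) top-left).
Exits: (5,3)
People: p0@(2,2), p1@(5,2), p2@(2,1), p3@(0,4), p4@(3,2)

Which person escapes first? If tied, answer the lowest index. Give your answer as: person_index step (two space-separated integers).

Step 1: p0:(2,2)->(3,2) | p1:(5,2)->(5,3)->EXIT | p2:(2,1)->(3,1) | p3:(0,4)->(1,4) | p4:(3,2)->(4,2)
Step 2: p0:(3,2)->(4,2) | p1:escaped | p2:(3,1)->(4,1) | p3:(1,4)->(2,4) | p4:(4,2)->(5,2)
Step 3: p0:(4,2)->(5,2) | p1:escaped | p2:(4,1)->(5,1) | p3:(2,4)->(3,4) | p4:(5,2)->(5,3)->EXIT
Step 4: p0:(5,2)->(5,3)->EXIT | p1:escaped | p2:(5,1)->(5,2) | p3:(3,4)->(4,4) | p4:escaped
Step 5: p0:escaped | p1:escaped | p2:(5,2)->(5,3)->EXIT | p3:(4,4)->(5,4) | p4:escaped
Step 6: p0:escaped | p1:escaped | p2:escaped | p3:(5,4)->(5,3)->EXIT | p4:escaped
Exit steps: [4, 1, 5, 6, 3]
First to escape: p1 at step 1

Answer: 1 1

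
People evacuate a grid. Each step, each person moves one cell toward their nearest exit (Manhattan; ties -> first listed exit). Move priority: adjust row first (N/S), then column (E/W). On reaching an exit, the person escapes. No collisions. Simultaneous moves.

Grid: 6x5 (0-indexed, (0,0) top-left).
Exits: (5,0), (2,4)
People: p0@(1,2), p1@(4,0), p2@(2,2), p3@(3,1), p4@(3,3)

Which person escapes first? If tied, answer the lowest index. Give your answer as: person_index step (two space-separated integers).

Answer: 1 1

Derivation:
Step 1: p0:(1,2)->(2,2) | p1:(4,0)->(5,0)->EXIT | p2:(2,2)->(2,3) | p3:(3,1)->(4,1) | p4:(3,3)->(2,3)
Step 2: p0:(2,2)->(2,3) | p1:escaped | p2:(2,3)->(2,4)->EXIT | p3:(4,1)->(5,1) | p4:(2,3)->(2,4)->EXIT
Step 3: p0:(2,3)->(2,4)->EXIT | p1:escaped | p2:escaped | p3:(5,1)->(5,0)->EXIT | p4:escaped
Exit steps: [3, 1, 2, 3, 2]
First to escape: p1 at step 1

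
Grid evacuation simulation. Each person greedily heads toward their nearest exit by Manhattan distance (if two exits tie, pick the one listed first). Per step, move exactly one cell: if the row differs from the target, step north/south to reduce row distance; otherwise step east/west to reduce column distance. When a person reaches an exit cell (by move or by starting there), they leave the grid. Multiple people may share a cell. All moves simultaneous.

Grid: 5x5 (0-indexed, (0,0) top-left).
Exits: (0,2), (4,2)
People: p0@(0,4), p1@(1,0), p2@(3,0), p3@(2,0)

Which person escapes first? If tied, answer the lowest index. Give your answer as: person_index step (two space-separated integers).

Step 1: p0:(0,4)->(0,3) | p1:(1,0)->(0,0) | p2:(3,0)->(4,0) | p3:(2,0)->(1,0)
Step 2: p0:(0,3)->(0,2)->EXIT | p1:(0,0)->(0,1) | p2:(4,0)->(4,1) | p3:(1,0)->(0,0)
Step 3: p0:escaped | p1:(0,1)->(0,2)->EXIT | p2:(4,1)->(4,2)->EXIT | p3:(0,0)->(0,1)
Step 4: p0:escaped | p1:escaped | p2:escaped | p3:(0,1)->(0,2)->EXIT
Exit steps: [2, 3, 3, 4]
First to escape: p0 at step 2

Answer: 0 2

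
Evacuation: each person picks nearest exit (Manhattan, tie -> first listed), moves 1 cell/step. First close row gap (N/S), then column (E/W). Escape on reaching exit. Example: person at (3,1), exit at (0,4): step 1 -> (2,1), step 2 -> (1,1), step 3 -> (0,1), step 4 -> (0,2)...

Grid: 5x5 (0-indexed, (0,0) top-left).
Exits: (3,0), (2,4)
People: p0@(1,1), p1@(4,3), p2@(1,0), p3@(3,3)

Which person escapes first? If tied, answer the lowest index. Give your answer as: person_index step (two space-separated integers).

Step 1: p0:(1,1)->(2,1) | p1:(4,3)->(3,3) | p2:(1,0)->(2,0) | p3:(3,3)->(2,3)
Step 2: p0:(2,1)->(3,1) | p1:(3,3)->(2,3) | p2:(2,0)->(3,0)->EXIT | p3:(2,3)->(2,4)->EXIT
Step 3: p0:(3,1)->(3,0)->EXIT | p1:(2,3)->(2,4)->EXIT | p2:escaped | p3:escaped
Exit steps: [3, 3, 2, 2]
First to escape: p2 at step 2

Answer: 2 2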